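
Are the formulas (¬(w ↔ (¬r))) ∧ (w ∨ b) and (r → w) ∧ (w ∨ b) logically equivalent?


Compare truth tables:
b | r | w | φ | ψ
-----------------
F | F | F | F | F
T | F | F | T | T
F | T | F | F | F
T | T | F | F | F
F | F | T | F | T
T | F | T | F | T
F | T | T | T | T
T | T | T | T | T
They differ at row 5 (b=F, r=F, w=T): φ=F but ψ=T.

No, they are not logically equivalent.


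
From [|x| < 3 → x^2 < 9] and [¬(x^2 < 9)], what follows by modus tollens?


Modus tollens: from (P → Q) and ¬Q, infer ¬P.
Q = 'x^2 < 9' is denied; since P → Q, P must also fail.

Not (|x| < 3).


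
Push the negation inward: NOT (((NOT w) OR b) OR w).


De Morgan: the negation of a disjunction is the conjunction of the negations.
Distribute NOT across OR, flipping it to AND, and negate each literal.

(w AND (NOT b)) AND (NOT w)


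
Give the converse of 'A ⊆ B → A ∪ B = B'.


The converse of (P → Q) is (Q → P). It is not in general equivalent to the original.
Here P = 'A ⊆ B' and Q = 'A ∪ B = B'.

If A ∪ B = B, then A ⊆ B.


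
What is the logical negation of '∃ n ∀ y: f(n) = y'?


Negation flips each quantifier (∀↔∃) and negates the inner predicate.
¬(∃ n ∀ y: φ) = ∀ n ∃ y: ¬φ.

∀ n ∃ y: ¬(f(n) = y)


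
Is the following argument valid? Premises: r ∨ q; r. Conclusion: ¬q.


This is affirming a disjunct (fallacy). There exist truth assignments where the premises are all true but the conclusion is false.

Invalid.


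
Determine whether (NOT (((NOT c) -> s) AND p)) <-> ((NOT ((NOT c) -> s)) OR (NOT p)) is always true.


Build the truth table over {c, p, s}:
c | p | s | φ
-------------
F | F | F | T
T | F | F | T
F | T | F | T
T | T | F | T
F | F | T | T
T | F | T | T
F | T | T | T
T | T | T | T
Every row evaluates to true.

Yes, it is a tautology.


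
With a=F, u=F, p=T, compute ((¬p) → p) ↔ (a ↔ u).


Substitute a=F, u=F, p=T:
¬p = F
(¬p) → p = F → T = T
a ↔ u = F ↔ F = T
((¬p) → p) ↔ (a ↔ u) = T ↔ T = T

T


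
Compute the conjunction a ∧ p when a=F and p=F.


Conjunction is true only when both operands are true.
Substitute: a=F, p=F.
F ∧ F evaluates to F.

F


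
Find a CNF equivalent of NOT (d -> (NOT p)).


Step 1: Rewrite d → (¬p) as ¬d ∨ (¬p).
Step 2: Negate: ¬(¬d ∨ (¬p)) = d ∧ ¬(¬p) (De Morgan + double negation).
Step 3: Eliminate any double negations (¬¬X = X).

d AND p


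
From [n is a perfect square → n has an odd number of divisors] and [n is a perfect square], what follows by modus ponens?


Modus ponens: from (P → Q) and P, infer Q.
P = 'n is a perfect square' is asserted, and P → Q holds, so Q follows.

n has an odd number of divisors.


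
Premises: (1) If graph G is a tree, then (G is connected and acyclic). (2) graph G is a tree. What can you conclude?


Modus ponens: from (P → Q) and P, infer Q.
P = 'graph G is a tree' is asserted, and P → Q holds, so Q follows.

(G is connected and acyclic).


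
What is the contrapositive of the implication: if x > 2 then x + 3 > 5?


The contrapositive of (P → Q) is (¬Q → ¬P); it is logically equivalent to the original.
Here P = 'x > 2' and Q = 'x + 3 > 5'.

If not (x + 3 > 5), then not (x > 2).


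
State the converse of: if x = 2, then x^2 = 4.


The converse of (P → Q) is (Q → P). It is not in general equivalent to the original.
Here P = 'x = 2' and Q = 'x^2 = 4'.

If x^2 = 4, then x = 2.


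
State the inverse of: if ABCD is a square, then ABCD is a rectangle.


The inverse of (P → Q) is (¬P → ¬Q). It is equivalent to the converse, not to the original.
Here P = 'ABCD is a square' and Q = 'ABCD is a rectangle'.

If not (ABCD is a square), then not (ABCD is a rectangle).


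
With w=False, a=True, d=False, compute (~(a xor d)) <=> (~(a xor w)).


Substitute w=False, a=True, d=False:
a xor d = True xor False = True
~(a xor d) = False
a xor w = True xor False = True
~(a xor w) = False
(~(a xor d)) <=> (~(a xor w)) = False <=> False = True

True


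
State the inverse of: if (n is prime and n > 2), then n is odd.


The inverse of (P → Q) is (¬P → ¬Q). It is equivalent to the converse, not to the original.
Here P = '(n is prime and n > 2)' and Q = 'n is odd'.

If not ((n is prime and n > 2)), then not (n is odd).


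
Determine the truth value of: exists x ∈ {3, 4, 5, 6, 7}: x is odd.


Evaluate the predicate on each element: 3:True, 4:False, 5:True, 6:False, 7:True.
Witness x = 3 satisfies the predicate.

True


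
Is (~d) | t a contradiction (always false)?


Truth table over {d, t}:
d | t | φ
---------
False | False | True
True | False | False
False | True | True
True | True | True
Satisfying assignment at row 1: d=False, t=False gives True.

No, it is not a contradiction.


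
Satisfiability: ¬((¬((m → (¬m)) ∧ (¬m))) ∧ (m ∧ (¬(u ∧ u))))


Search for a satisfying assignment over {m, u}.
Try m=F, u=F: the formula evaluates to T.
A satisfying assignment exists.

Satisfiable.


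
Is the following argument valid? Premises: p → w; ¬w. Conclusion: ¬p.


This matches the form of modus tollens: the conclusion follows in every model of the premises.

Valid.


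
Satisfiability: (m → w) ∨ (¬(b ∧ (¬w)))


Search for a satisfying assignment over {b, m, w}.
Try b=F, m=F, w=F: the formula evaluates to T.
A satisfying assignment exists.

Satisfiable.


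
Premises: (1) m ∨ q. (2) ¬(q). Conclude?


Disjunctive syllogism: from (P ∨ Q) and ¬P, infer Q.
One disjunct, 'q', is ruled out; the other must hold.

m


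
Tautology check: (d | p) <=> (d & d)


Build the truth table over {d, p}:
d | p | φ
---------
False | False | True
True | False | True
False | True | False
True | True | True
Counterexample at row 3: with d=False, p=True, the formula is False.

No, it is not a tautology.


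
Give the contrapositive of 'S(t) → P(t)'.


The contrapositive of (P → Q) is (¬Q → ¬P); it is logically equivalent to the original.
Here P = 'S(t)' and Q = 'P(t)'.

If not (P(t)), then not (S(t)).


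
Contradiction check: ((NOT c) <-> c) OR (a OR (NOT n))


Truth table over {a, c, n}:
a | c | n | φ
-------------
F | F | F | T
T | F | F | T
F | T | F | T
T | T | F | T
F | F | T | F
T | F | T | T
F | T | T | F
T | T | T | T
Satisfying assignment at row 1: a=F, c=F, n=F gives T.

No, it is not a contradiction.


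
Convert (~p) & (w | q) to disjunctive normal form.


Step 1: Distribute ∧ over ∨: (¬p) ∧ (w ∨ q) = ((¬p) ∧ w) ∨ ((¬p) ∧ q).

((~p) & w) | ((~p) & q)


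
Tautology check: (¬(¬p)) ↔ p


Build the truth table over {p}:
p | φ
-----
F | T
T | T
Every row evaluates to true.

Yes, it is a tautology.


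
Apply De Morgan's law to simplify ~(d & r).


De Morgan: the negation of a conjunction is the disjunction of the negations.
Distribute ~ across &, flipping it to |, and negate each literal.

(~d) | (~r)


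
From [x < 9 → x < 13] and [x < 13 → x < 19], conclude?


Hypothetical syllogism: from (P → Q) and (Q → R), infer (P → R).
Chain the two implications through the shared middle term 'x < 13'.

x < 9 → x < 19


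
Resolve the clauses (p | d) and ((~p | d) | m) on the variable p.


The clauses contain complementary literals p and ~p.
Resolution eliminates this pair and disjoins the remaining literals (merging duplicates).

(d | m)


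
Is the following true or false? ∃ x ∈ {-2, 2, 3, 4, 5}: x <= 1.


Evaluate the predicate on each element: -2:T, 2:F, 3:F, 4:F, 5:F.
Witness x = -2 satisfies the predicate.

T


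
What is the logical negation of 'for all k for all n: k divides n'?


Negation flips each quantifier (∀↔∃) and negates the inner predicate.
¬(for all k for all n: φ) = there exists k there exists n: ¬φ.

there exists k there exists n: NOT(k divides n)


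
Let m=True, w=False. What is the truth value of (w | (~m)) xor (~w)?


Substitute m=True, w=False:
~m = False
w | (~m) = False | False = False
~w = True
(w | (~m)) xor (~w) = False xor True = True

True


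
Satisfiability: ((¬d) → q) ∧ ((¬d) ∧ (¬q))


Check all 4 assignments over {d, q}:
d | q | φ
---------
F | F | F
T | F | F
F | T | F
T | T | F
No assignment makes the formula true.

Unsatisfiable.


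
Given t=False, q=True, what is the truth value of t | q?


Disjunction is false only when both operands are false.
Substitute: t=False, q=True.
False | True evaluates to True.

True


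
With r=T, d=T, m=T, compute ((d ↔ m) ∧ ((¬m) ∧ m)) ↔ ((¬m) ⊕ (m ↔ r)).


Substitute r=T, d=T, m=T:
d ↔ m = T ↔ T = T
¬m = F
(¬m) ∧ m = F ∧ T = F
(d ↔ m) ∧ ((¬m) ∧ m) = T ∧ F = F
¬m = F
m ↔ r = T ↔ T = T
(¬m) ⊕ (m ↔ r) = F ⊕ T = T
((d ↔ m) ∧ ((¬m) ∧ m)) ↔ ((¬m) ⊕ (m ↔ r)) = F ↔ T = F

F


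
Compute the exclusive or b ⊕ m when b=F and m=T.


Exclusive or is true when exactly one operand is true.
Substitute: b=F, m=T.
F ⊕ T evaluates to T.

T


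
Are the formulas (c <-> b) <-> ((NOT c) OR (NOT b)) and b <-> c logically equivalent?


Compare truth tables:
b | c | φ | ψ
-------------
F | F | T | T
T | F | F | F
F | T | F | F
T | T | F | T
They differ at row 4 (b=T, c=T): φ=F but ψ=T.

No, they are not logically equivalent.


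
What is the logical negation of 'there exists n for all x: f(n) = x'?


Negation flips each quantifier (∀↔∃) and negates the inner predicate.
¬(there exists n for all x: φ) = for all n there exists x: ¬φ.

for all n there exists x: NOT(f(n) = x)


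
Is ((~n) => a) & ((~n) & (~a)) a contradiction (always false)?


Truth table over {a, n}:
a | n | φ
---------
False | False | False
True | False | False
False | True | False
True | True | False
Every row is false.

Yes, it is a contradiction.


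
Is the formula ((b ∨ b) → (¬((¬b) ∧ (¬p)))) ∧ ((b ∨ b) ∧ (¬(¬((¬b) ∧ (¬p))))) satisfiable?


Check all 4 assignments over {b, p}:
b | p | φ
---------
F | F | F
T | F | F
F | T | F
T | T | F
No assignment makes the formula true.

Unsatisfiable.


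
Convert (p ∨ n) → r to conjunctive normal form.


Step 1: Rewrite as ¬(p ∨ n) ∨ r = (¬p ∧ ¬n) ∨ r.
Step 2: Distribute ∨ over ∧.

((¬p) ∨ r) ∧ ((¬n) ∨ r)


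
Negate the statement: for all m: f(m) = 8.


¬(for all x: φ) = there exists x: ¬φ, and ¬(there exists x: φ) = for all x: ¬φ.
Apply to the universal statement.

there exists m: NOT(f(m) = 8)


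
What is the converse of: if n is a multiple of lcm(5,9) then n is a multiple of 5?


The converse of (P → Q) is (Q → P). It is not in general equivalent to the original.
Here P = 'n is a multiple of lcm(5,9)' and Q = 'n is a multiple of 5'.

If n is a multiple of 5, then n is a multiple of lcm(5,9).


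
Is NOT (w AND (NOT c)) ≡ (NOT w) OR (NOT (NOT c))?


Compare truth tables:
c | w | φ | ψ
-------------
F | F | T | T
T | F | T | T
F | T | F | F
T | T | T | T
The columns φ and ψ agree on every row.

Yes, they are logically equivalent.


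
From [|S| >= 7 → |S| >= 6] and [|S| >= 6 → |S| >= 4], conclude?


Hypothetical syllogism: from (P → Q) and (Q → R), infer (P → R).
Chain the two implications through the shared middle term '|S| >= 6'.

|S| >= 7 → |S| >= 4


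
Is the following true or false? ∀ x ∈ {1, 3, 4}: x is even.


Evaluate the predicate on each element: 1:F, 3:F, 4:T.
Counterexample x = 1 fails the predicate.

F


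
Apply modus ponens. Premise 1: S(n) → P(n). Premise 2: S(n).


Modus ponens: from (P → Q) and P, infer Q.
P = 'S(n)' is asserted, and P → Q holds, so Q follows.

P(n).


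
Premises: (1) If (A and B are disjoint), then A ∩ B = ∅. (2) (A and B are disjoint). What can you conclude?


Modus ponens: from (P → Q) and P, infer Q.
P = '(A and B are disjoint)' is asserted, and P → Q holds, so Q follows.

A ∩ B = ∅.


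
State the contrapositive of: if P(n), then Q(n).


The contrapositive of (P → Q) is (¬Q → ¬P); it is logically equivalent to the original.
Here P = 'P(n)' and Q = 'Q(n)'.

If not (Q(n)), then not (P(n)).


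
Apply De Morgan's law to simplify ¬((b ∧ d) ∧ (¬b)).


De Morgan: the negation of a conjunction is the disjunction of the negations.
Distribute ¬ across ∧, flipping it to ∨, and negate each literal.

((¬b) ∨ (¬d)) ∨ b


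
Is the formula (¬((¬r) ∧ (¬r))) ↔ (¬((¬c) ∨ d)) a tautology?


Build the truth table over {c, d, r}:
c | d | r | φ
-------------
F | F | F | T
T | F | F | F
F | T | F | T
T | T | F | T
F | F | T | F
T | F | T | T
F | T | T | F
T | T | T | F
Counterexample at row 2: with c=T, d=F, r=F, the formula is F.

No, it is not a tautology.


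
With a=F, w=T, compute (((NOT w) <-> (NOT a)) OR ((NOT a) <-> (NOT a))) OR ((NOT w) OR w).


Substitute a=F, w=T:
NOT w = F
NOT a = T
(NOT w) <-> (NOT a) = F <-> T = F
NOT a = T
NOT a = T
(NOT a) <-> (NOT a) = T <-> T = T
((NOT w) <-> (NOT a)) OR ((NOT a) <-> (NOT a)) = F OR T = T
NOT w = F
(NOT w) OR w = F OR T = T
(((NOT w) <-> (NOT a)) OR ((NOT a) <-> (NOT a))) OR ((NOT w) OR w) = T OR T = T

T


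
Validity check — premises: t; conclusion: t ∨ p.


This matches the form of disjunction introduction: the conclusion follows in every model of the premises.

Valid.


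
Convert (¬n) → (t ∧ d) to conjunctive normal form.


Step 1: Rewrite (¬n) → (t ∧ d) as ¬(¬n) ∨ (t ∧ d).
Step 2: Distribute ∨ over ∧.
Step 3: Eliminate any double negations (¬¬X = X).

(n ∨ t) ∧ (n ∨ d)


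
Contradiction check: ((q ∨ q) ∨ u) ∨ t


Truth table over {q, t, u}:
q | t | u | φ
-------------
F | F | F | F
T | F | F | T
F | T | F | T
T | T | F | T
F | F | T | T
T | F | T | T
F | T | T | T
T | T | T | T
Satisfying assignment at row 2: q=T, t=F, u=F gives T.

No, it is not a contradiction.


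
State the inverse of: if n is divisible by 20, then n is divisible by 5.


The inverse of (P → Q) is (¬P → ¬Q). It is equivalent to the converse, not to the original.
Here P = 'n is divisible by 20' and Q = 'n is divisible by 5'.

If not (n is divisible by 20), then not (n is divisible by 5).


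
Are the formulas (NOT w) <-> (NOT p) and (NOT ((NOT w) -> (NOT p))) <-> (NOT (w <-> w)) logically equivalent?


Compare truth tables:
p | w | φ | ψ
-------------
F | F | T | T
T | F | F | F
F | T | F | T
T | T | T | T
They differ at row 3 (p=F, w=T): φ=F but ψ=T.

No, they are not logically equivalent.


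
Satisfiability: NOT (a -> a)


Check all 2 assignments over {a}:
a | φ
-----
F | F
T | F
No assignment makes the formula true.

Unsatisfiable.


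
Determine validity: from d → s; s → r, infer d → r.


This matches the form of hypothetical syllogism: the conclusion follows in every model of the premises.

Valid.


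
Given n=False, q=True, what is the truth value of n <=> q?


Biconditional is true when both operands have the same truth value.
Substitute: n=False, q=True.
False <=> True evaluates to False.

False


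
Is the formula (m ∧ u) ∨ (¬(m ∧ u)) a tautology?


Build the truth table over {m, u}:
m | u | φ
---------
F | F | T
T | F | T
F | T | T
T | T | T
Every row evaluates to true.

Yes, it is a tautology.


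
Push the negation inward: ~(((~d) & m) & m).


De Morgan: the negation of a conjunction is the disjunction of the negations.
Distribute ~ across &, flipping it to |, and negate each literal.

(d | (~m)) | (~m)


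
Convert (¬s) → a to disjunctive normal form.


Step 1: Rewrite (¬s) → a as ¬(¬s) ∨ a.
Step 2: Eliminate any double negations (¬¬X = X).

s ∨ a


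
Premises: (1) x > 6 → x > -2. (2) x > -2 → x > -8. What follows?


Hypothetical syllogism: from (P → Q) and (Q → R), infer (P → R).
Chain the two implications through the shared middle term 'x > -2'.

x > 6 → x > -8


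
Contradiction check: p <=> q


Truth table over {p, q}:
p | q | φ
---------
False | False | True
True | False | False
False | True | False
True | True | True
Satisfying assignment at row 1: p=False, q=False gives True.

No, it is not a contradiction.


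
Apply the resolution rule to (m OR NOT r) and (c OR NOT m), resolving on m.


The clauses contain complementary literals m and NOTm.
Resolution eliminates this pair and disjoins the remaining literals (merging duplicates).

(NOT r OR c)


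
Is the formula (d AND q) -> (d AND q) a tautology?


Build the truth table over {d, q}:
d | q | φ
---------
F | F | T
T | F | T
F | T | T
T | T | T
Every row evaluates to true.

Yes, it is a tautology.


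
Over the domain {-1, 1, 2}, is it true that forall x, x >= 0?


Evaluate the predicate on each element: -1:False, 1:True, 2:True.
Counterexample x = -1 fails the predicate.

False


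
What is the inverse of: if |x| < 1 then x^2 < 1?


The inverse of (P → Q) is (¬P → ¬Q). It is equivalent to the converse, not to the original.
Here P = '|x| < 1' and Q = 'x^2 < 1'.

If not (|x| < 1), then not (x^2 < 1).


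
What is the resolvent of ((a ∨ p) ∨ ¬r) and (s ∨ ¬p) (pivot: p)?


The clauses contain complementary literals p and ¬p.
Resolution eliminates this pair and disjoins the remaining literals (merging duplicates).

((¬r ∨ a) ∨ s)


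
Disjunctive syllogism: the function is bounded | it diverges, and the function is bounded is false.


Disjunctive syllogism: from (P ∨ Q) and ¬P, infer Q.
One disjunct, 'the function is bounded', is ruled out; the other must hold.

it diverges


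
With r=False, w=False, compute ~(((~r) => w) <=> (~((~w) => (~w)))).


Substitute r=False, w=False:
~r = True
(~r) => w = True => False = False
~w = True
~w = True
(~w) => (~w) = True => True = True
~((~w) => (~w)) = False
((~r) => w) <=> (~((~w) => (~w))) = False <=> False = True
~(((~r) => w) <=> (~((~w) => (~w)))) = False

False


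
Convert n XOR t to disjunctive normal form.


Step 1: n ⊕ t is true exactly when they disagree: (n ∧ ¬t) ∨ (¬n ∧ t).

(n AND (NOT t)) OR ((NOT n) AND t)


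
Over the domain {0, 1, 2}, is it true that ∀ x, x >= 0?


Evaluate the predicate on each element: 0:T, 1:T, 2:T.
Every element satisfies the predicate.

T


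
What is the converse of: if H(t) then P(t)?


The converse of (P → Q) is (Q → P). It is not in general equivalent to the original.
Here P = 'H(t)' and Q = 'P(t)'.

If P(t), then H(t).


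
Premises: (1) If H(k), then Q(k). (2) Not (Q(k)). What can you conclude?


Modus tollens: from (P → Q) and ¬Q, infer ¬P.
Q = 'Q(k)' is denied; since P → Q, P must also fail.

Not (H(k)).


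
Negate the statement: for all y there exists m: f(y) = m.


Negation flips each quantifier (∀↔∃) and negates the inner predicate.
¬(for all y there exists m: φ) = there exists y for all m: ¬φ.

there exists y for all m: NOT(f(y) = m)


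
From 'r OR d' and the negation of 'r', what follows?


Disjunctive syllogism: from (P ∨ Q) and ¬P, infer Q.
One disjunct, 'r', is ruled out; the other must hold.

d


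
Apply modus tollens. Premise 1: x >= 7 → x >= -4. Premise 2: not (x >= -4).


Modus tollens: from (P → Q) and ¬Q, infer ¬P.
Q = 'x >= -4' is denied; since P → Q, P must also fail.

Not (x >= 7).


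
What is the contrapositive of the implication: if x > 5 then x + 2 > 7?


The contrapositive of (P → Q) is (¬Q → ¬P); it is logically equivalent to the original.
Here P = 'x > 5' and Q = 'x + 2 > 7'.

If not (x + 2 > 7), then not (x > 5).


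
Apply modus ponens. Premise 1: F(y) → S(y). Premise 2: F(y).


Modus ponens: from (P → Q) and P, infer Q.
P = 'F(y)' is asserted, and P → Q holds, so Q follows.

S(y).


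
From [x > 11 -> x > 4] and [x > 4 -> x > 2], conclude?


Hypothetical syllogism: from (P → Q) and (Q → R), infer (P → R).
Chain the two implications through the shared middle term 'x > 4'.

x > 11 -> x > 2


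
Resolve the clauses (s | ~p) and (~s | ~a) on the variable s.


The clauses contain complementary literals s and ~s.
Resolution eliminates this pair and disjoins the remaining literals (merging duplicates).

(~p | ~a)


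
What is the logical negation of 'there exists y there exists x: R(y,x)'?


Negation flips each quantifier (∀↔∃) and negates the inner predicate.
¬(there exists y there exists x: φ) = for all y for all x: ¬φ.

for all y for all x: NOT(R(y,x))


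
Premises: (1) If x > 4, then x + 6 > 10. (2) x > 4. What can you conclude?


Modus ponens: from (P → Q) and P, infer Q.
P = 'x > 4' is asserted, and P → Q holds, so Q follows.

x + 6 > 10.


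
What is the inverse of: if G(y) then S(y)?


The inverse of (P → Q) is (¬P → ¬Q). It is equivalent to the converse, not to the original.
Here P = 'G(y)' and Q = 'S(y)'.

If not (G(y)), then not (S(y)).


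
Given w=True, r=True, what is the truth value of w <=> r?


Biconditional is true when both operands have the same truth value.
Substitute: w=True, r=True.
True <=> True evaluates to True.

True


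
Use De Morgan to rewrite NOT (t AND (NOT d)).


De Morgan: the negation of a conjunction is the disjunction of the negations.
Distribute NOT across AND, flipping it to OR, and negate each literal.

(NOT t) OR d


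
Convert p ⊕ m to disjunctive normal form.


Step 1: p ⊕ m is true exactly when they disagree: (p ∧ ¬m) ∨ (¬p ∧ m).

(p ∧ (¬m)) ∨ ((¬p) ∧ m)


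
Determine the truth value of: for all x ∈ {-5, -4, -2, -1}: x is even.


Evaluate the predicate on each element: -5:F, -4:T, -2:T, -1:F.
Counterexample x = -5 fails the predicate.

F


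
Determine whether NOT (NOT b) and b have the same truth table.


Compare truth tables:
b | φ | ψ
---------
F | F | F
T | T | T
The columns φ and ψ agree on every row.

Yes, they are logically equivalent.


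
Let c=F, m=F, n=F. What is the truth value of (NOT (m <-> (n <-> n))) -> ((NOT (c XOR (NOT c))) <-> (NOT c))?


Substitute c=F, m=F, n=F:
n <-> n = F <-> F = T
m <-> (n <-> n) = F <-> T = F
NOT (m <-> (n <-> n)) = T
NOT c = T
c XOR (NOT c) = F XOR T = T
NOT (c XOR (NOT c)) = F
NOT c = T
(NOT (c XOR (NOT c))) <-> (NOT c) = F <-> T = F
(NOT (m <-> (n <-> n))) -> ((NOT (c XOR (NOT c))) <-> (NOT c)) = T -> F = F

F


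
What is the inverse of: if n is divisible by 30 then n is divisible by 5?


The inverse of (P → Q) is (¬P → ¬Q). It is equivalent to the converse, not to the original.
Here P = 'n is divisible by 30' and Q = 'n is divisible by 5'.

If not (n is divisible by 30), then not (n is divisible by 5).


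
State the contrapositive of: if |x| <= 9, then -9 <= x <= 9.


The contrapositive of (P → Q) is (¬Q → ¬P); it is logically equivalent to the original.
Here P = '|x| <= 9' and Q = '-9 <= x <= 9'.

If not (-9 <= x <= 9), then not (|x| <= 9).


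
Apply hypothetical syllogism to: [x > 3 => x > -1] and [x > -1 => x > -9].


Hypothetical syllogism: from (P → Q) and (Q → R), infer (P → R).
Chain the two implications through the shared middle term 'x > -1'.

x > 3 => x > -9


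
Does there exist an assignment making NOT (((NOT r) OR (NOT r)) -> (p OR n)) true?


Search for a satisfying assignment over {n, p, r}.
Try n=F, p=F, r=F: the formula evaluates to T.
A satisfying assignment exists.

Satisfiable.


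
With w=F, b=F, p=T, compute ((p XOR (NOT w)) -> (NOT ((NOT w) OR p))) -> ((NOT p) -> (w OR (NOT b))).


Substitute w=F, b=F, p=T:
… (earlier sub-steps elided)
p XOR (NOT w) = T XOR T = F
NOT w = T
(NOT w) OR p = T OR T = T
NOT ((NOT w) OR p) = F
(p XOR (NOT w)) -> (NOT ((NOT w) OR p)) = F -> F = T
NOT p = F
NOT b = T
w OR (NOT b) = F OR T = T
(NOT p) -> (w OR (NOT b)) = F -> T = T
((p XOR (NOT w)) -> (NOT ((NOT w) OR p))) -> ((NOT p) -> (w OR (NOT b))) = T -> T = T

T


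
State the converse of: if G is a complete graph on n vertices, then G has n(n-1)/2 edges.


The converse of (P → Q) is (Q → P). It is not in general equivalent to the original.
Here P = 'G is a complete graph on n vertices' and Q = 'G has n(n-1)/2 edges'.

If G has n(n-1)/2 edges, then G is a complete graph on n vertices.


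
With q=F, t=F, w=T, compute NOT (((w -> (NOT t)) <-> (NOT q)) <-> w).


Substitute q=F, t=F, w=T:
NOT t = T
w -> (NOT t) = T -> T = T
NOT q = T
(w -> (NOT t)) <-> (NOT q) = T <-> T = T
((w -> (NOT t)) <-> (NOT q)) <-> w = T <-> T = T
NOT (((w -> (NOT t)) <-> (NOT q)) <-> w) = F

F


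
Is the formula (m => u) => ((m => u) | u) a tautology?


Build the truth table over {m, u}:
m | u | φ
---------
False | False | True
True | False | True
False | True | True
True | True | True
Every row evaluates to true.

Yes, it is a tautology.


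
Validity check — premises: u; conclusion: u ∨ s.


This matches the form of disjunction introduction: the conclusion follows in every model of the premises.

Valid.


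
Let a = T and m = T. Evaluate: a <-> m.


Biconditional is true when both operands have the same truth value.
Substitute: a=T, m=T.
T <-> T evaluates to T.

T


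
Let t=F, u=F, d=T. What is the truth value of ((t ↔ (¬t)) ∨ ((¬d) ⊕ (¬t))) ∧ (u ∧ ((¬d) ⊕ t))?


Substitute t=F, u=F, d=T:
¬t = T
t ↔ (¬t) = F ↔ T = F
¬d = F
¬t = T
(¬d) ⊕ (¬t) = F ⊕ T = T
(t ↔ (¬t)) ∨ ((¬d) ⊕ (¬t)) = F ∨ T = T
¬d = F
(¬d) ⊕ t = F ⊕ F = F
u ∧ ((¬d) ⊕ t) = F ∧ F = F
((t ↔ (¬t)) ∨ ((¬d) ⊕ (¬t))) ∧ (u ∧ ((¬d) ⊕ t)) = T ∧ F = F

F


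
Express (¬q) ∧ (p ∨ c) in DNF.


Step 1: Distribute ∧ over ∨: (¬q) ∧ (p ∨ c) = ((¬q) ∧ p) ∨ ((¬q) ∧ c).

((¬q) ∧ p) ∨ ((¬q) ∧ c)


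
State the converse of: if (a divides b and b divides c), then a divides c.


The converse of (P → Q) is (Q → P). It is not in general equivalent to the original.
Here P = '(a divides b and b divides c)' and Q = 'a divides c'.

If a divides c, then (a divides b and b divides c).


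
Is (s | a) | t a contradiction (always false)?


Truth table over {a, s, t}:
a | s | t | φ
-------------
False | False | False | False
True | False | False | True
False | True | False | True
True | True | False | True
False | False | True | True
True | False | True | True
False | True | True | True
True | True | True | True
Satisfying assignment at row 2: a=True, s=False, t=False gives True.

No, it is not a contradiction.


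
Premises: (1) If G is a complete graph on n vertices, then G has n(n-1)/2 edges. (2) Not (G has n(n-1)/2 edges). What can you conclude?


Modus tollens: from (P → Q) and ¬Q, infer ¬P.
Q = 'G has n(n-1)/2 edges' is denied; since P → Q, P must also fail.

Not (G is a complete graph on n vertices).


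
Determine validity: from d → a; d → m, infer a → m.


This is (no valid rule). There exist truth assignments where the premises are all true but the conclusion is false.

Invalid.


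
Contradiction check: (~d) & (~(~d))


Truth table over {d}:
d | φ
-----
False | False
True | False
Every row is false.

Yes, it is a contradiction.


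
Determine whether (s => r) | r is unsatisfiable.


Truth table over {r, s}:
r | s | φ
---------
False | False | True
True | False | True
False | True | False
True | True | True
Satisfying assignment at row 1: r=False, s=False gives True.

No, it is not a contradiction.


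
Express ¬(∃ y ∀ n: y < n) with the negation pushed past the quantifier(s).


Negation flips each quantifier (∀↔∃) and negates the inner predicate.
¬(∃ y ∀ n: φ) = ∀ y ∃ n: ¬φ.

∀ y ∃ n: ¬(y < n)


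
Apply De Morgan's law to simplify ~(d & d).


De Morgan: the negation of a conjunction is the disjunction of the negations.
Distribute ~ across &, flipping it to |, and negate each literal.

(~d) | (~d)


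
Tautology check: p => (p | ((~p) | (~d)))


Build the truth table over {d, p}:
d | p | φ
---------
False | False | True
True | False | True
False | True | True
True | True | True
Every row evaluates to true.

Yes, it is a tautology.


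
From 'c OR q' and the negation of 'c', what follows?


Disjunctive syllogism: from (P ∨ Q) and ¬P, infer Q.
One disjunct, 'c', is ruled out; the other must hold.

q


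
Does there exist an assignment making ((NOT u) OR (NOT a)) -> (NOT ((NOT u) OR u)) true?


Search for a satisfying assignment over {a, u}.
Try a=T, u=T: the formula evaluates to T.
A satisfying assignment exists.

Satisfiable.


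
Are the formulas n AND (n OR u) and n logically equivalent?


Compare truth tables:
n | u | φ | ψ
-------------
F | F | F | F
T | F | T | T
F | T | F | F
T | T | T | T
The columns φ and ψ agree on every row.

Yes, they are logically equivalent.


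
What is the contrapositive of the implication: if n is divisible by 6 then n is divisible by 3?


The contrapositive of (P → Q) is (¬Q → ¬P); it is logically equivalent to the original.
Here P = 'n is divisible by 6' and Q = 'n is divisible by 3'.

If not (n is divisible by 3), then not (n is divisible by 6).


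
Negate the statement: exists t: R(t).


¬(forall x: φ) = exists x: ¬φ, and ¬(exists x: φ) = forall x: ¬φ.
Apply to the existential statement.

forall t: ~(R(t))


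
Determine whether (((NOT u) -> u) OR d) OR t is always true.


Build the truth table over {d, t, u}:
d | t | u | φ
-------------
F | F | F | F
T | F | F | T
F | T | F | T
T | T | F | T
F | F | T | T
T | F | T | T
F | T | T | T
T | T | T | T
Counterexample at row 1: with d=F, t=F, u=F, the formula is F.

No, it is not a tautology.


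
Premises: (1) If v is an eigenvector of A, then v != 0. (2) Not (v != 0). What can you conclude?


Modus tollens: from (P → Q) and ¬Q, infer ¬P.
Q = 'v != 0' is denied; since P → Q, P must also fail.

Not (v is an eigenvector of A).


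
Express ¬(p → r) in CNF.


Step 1: Rewrite p → r as ¬p ∨ r.
Step 2: Negate: ¬(¬p ∨ r) = p ∧ ¬r (De Morgan + double negation).

p ∧ (¬r)


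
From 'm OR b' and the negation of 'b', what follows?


Disjunctive syllogism: from (P ∨ Q) and ¬P, infer Q.
One disjunct, 'b', is ruled out; the other must hold.

m


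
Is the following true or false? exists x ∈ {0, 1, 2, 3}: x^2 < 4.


Evaluate the predicate on each element: 0:True, 1:True, 2:False, 3:False.
Witness x = 0 satisfies the predicate.

True


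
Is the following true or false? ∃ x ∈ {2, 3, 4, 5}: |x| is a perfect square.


Evaluate the predicate on each element: 2:F, 3:F, 4:T, 5:F.
Witness x = 4 satisfies the predicate.

T


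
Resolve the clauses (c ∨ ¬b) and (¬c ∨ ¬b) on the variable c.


The clauses contain complementary literals c and ¬c.
Resolution eliminates this pair and disjoins the remaining literals (merging duplicates).

¬b


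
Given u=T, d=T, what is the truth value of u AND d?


Conjunction is true only when both operands are true.
Substitute: u=T, d=T.
T AND T evaluates to T.

T


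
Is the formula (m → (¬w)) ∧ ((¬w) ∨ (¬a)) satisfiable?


Search for a satisfying assignment over {a, m, w}.
Try a=F, m=F, w=F: the formula evaluates to T.
A satisfying assignment exists.

Satisfiable.


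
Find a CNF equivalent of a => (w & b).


Step 1: Rewrite a → (w ∧ b) as ¬a ∨ (w ∧ b).
Step 2: Distribute ∨ over ∧.

((~a) | w) & ((~a) | b)


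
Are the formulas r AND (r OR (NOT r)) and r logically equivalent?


Compare truth tables:
r | φ | ψ
---------
F | F | F
T | T | T
The columns φ and ψ agree on every row.

Yes, they are logically equivalent.


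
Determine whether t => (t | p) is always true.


Build the truth table over {p, t}:
p | t | φ
---------
False | False | True
True | False | True
False | True | True
True | True | True
Every row evaluates to true.

Yes, it is a tautology.


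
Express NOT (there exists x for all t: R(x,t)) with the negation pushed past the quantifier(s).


Negation flips each quantifier (∀↔∃) and negates the inner predicate.
¬(there exists x for all t: φ) = for all x there exists t: ¬φ.

for all x there exists t: NOT(R(x,t))


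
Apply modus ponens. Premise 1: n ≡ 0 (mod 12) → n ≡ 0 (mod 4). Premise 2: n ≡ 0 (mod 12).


Modus ponens: from (P → Q) and P, infer Q.
P = 'n ≡ 0 (mod 12)' is asserted, and P → Q holds, so Q follows.

n ≡ 0 (mod 4).


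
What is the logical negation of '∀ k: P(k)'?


¬(∀ x: φ) = ∃ x: ¬φ, and ¬(∃ x: φ) = ∀ x: ¬φ.
Apply to the universal statement.

∃ k: ¬(P(k))


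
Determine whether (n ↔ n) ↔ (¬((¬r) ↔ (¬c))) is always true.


Build the truth table over {c, n, r}:
c | n | r | φ
-------------
F | F | F | F
T | F | F | T
F | T | F | F
T | T | F | T
F | F | T | T
T | F | T | F
F | T | T | T
T | T | T | F
Counterexample at row 1: with c=F, n=F, r=F, the formula is F.

No, it is not a tautology.


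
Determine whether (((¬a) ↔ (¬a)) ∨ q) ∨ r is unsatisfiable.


Truth table over {a, q, r}:
a | q | r | φ
-------------
F | F | F | T
T | F | F | T
F | T | F | T
T | T | F | T
F | F | T | T
T | F | T | T
F | T | T | T
T | T | T | T
Satisfying assignment at row 1: a=F, q=F, r=F gives T.

No, it is not a contradiction.


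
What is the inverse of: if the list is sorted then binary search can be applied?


The inverse of (P → Q) is (¬P → ¬Q). It is equivalent to the converse, not to the original.
Here P = 'the list is sorted' and Q = 'binary search can be applied'.

If not (the list is sorted), then not (binary search can be applied).


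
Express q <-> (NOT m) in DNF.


Step 1: q ↔ (¬m) is true exactly when both agree: (q ∧ (¬m)) ∨ (¬q ∧ ¬(¬m)).
Step 2: Eliminate any double negations (¬¬X = X).

(q AND (NOT m)) OR ((NOT q) AND m)


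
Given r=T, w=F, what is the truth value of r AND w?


Conjunction is true only when both operands are true.
Substitute: r=T, w=F.
T AND F evaluates to F.

F


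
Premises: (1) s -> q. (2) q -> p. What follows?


Hypothetical syllogism: from (P → Q) and (Q → R), infer (P → R).
Chain the two implications through the shared middle term 'q'.

s -> p


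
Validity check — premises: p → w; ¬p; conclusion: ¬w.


This is denying the antecedent (fallacy). There exist truth assignments where the premises are all true but the conclusion is false.

Invalid.


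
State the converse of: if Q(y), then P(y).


The converse of (P → Q) is (Q → P). It is not in general equivalent to the original.
Here P = 'Q(y)' and Q = 'P(y)'.

If P(y), then Q(y).


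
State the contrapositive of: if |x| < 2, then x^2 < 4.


The contrapositive of (P → Q) is (¬Q → ¬P); it is logically equivalent to the original.
Here P = '|x| < 2' and Q = 'x^2 < 4'.

If not (x^2 < 4), then not (|x| < 2).


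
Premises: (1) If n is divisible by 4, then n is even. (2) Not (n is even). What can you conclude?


Modus tollens: from (P → Q) and ¬Q, infer ¬P.
Q = 'n is even' is denied; since P → Q, P must also fail.

Not (n is divisible by 4).


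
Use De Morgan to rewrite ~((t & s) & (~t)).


De Morgan: the negation of a conjunction is the disjunction of the negations.
Distribute ~ across &, flipping it to |, and negate each literal.

((~t) | (~s)) | t


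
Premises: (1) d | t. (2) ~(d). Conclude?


Disjunctive syllogism: from (P ∨ Q) and ¬P, infer Q.
One disjunct, 'd', is ruled out; the other must hold.

t


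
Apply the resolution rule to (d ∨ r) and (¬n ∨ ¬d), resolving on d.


The clauses contain complementary literals d and ¬d.
Resolution eliminates this pair and disjoins the remaining literals (merging duplicates).

(r ∨ ¬n)


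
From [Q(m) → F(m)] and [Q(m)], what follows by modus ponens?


Modus ponens: from (P → Q) and P, infer Q.
P = 'Q(m)' is asserted, and P → Q holds, so Q follows.

F(m).


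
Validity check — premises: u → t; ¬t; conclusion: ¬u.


This matches the form of modus tollens: the conclusion follows in every model of the premises.

Valid.


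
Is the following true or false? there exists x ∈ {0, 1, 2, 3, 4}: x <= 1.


Evaluate the predicate on each element: 0:T, 1:T, 2:F, 3:F, 4:F.
Witness x = 0 satisfies the predicate.

T


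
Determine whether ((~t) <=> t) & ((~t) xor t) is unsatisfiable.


Truth table over {t}:
t | φ
-----
False | False
True | False
Every row is false.

Yes, it is a contradiction.


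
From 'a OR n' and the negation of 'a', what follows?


Disjunctive syllogism: from (P ∨ Q) and ¬P, infer Q.
One disjunct, 'a', is ruled out; the other must hold.

n


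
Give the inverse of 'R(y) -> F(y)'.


The inverse of (P → Q) is (¬P → ¬Q). It is equivalent to the converse, not to the original.
Here P = 'R(y)' and Q = 'F(y)'.

If not (R(y)), then not (F(y)).


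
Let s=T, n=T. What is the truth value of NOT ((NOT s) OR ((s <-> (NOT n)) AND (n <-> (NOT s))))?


Substitute s=T, n=T:
NOT s = F
NOT n = F
s <-> (NOT n) = T <-> F = F
NOT s = F
n <-> (NOT s) = T <-> F = F
(s <-> (NOT n)) AND (n <-> (NOT s)) = F AND F = F
(NOT s) OR ((s <-> (NOT n)) AND (n <-> (NOT s))) = F OR F = F
NOT ((NOT s) OR ((s <-> (NOT n)) AND (n <-> (NOT s)))) = T

T


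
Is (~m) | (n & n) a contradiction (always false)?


Truth table over {m, n}:
m | n | φ
---------
False | False | True
True | False | False
False | True | True
True | True | True
Satisfying assignment at row 1: m=False, n=False gives True.

No, it is not a contradiction.


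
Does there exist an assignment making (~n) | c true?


Search for a satisfying assignment over {c, n}.
Try c=False, n=False: the formula evaluates to True.
A satisfying assignment exists.

Satisfiable.


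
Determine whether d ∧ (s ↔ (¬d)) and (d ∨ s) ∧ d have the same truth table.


Compare truth tables:
d | s | φ | ψ
-------------
F | F | F | F
T | F | T | T
F | T | F | F
T | T | F | T
They differ at row 4 (d=T, s=T): φ=F but ψ=T.

No, they are not logically equivalent.


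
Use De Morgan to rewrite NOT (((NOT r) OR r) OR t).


De Morgan: the negation of a disjunction is the conjunction of the negations.
Distribute NOT across OR, flipping it to AND, and negate each literal.

(r AND (NOT r)) AND (NOT t)


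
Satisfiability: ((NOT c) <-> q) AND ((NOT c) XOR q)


Check all 4 assignments over {c, q}:
c | q | φ
---------
F | F | F
T | F | F
F | T | F
T | T | F
No assignment makes the formula true.

Unsatisfiable.


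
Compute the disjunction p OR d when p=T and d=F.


Disjunction is false only when both operands are false.
Substitute: p=T, d=F.
T OR F evaluates to T.

T


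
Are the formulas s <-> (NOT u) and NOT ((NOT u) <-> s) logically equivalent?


Compare truth tables:
s | u | φ | ψ
-------------
F | F | F | T
T | F | T | F
F | T | T | F
T | T | F | T
They differ at row 1 (s=F, u=F): φ=F but ψ=T.

No, they are not logically equivalent.


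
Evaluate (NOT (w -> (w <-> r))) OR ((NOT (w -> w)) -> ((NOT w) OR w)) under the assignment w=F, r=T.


Substitute w=F, r=T:
w <-> r = F <-> T = F
w -> (w <-> r) = F -> F = T
NOT (w -> (w <-> r)) = F
w -> w = F -> F = T
NOT (w -> w) = F
NOT w = T
(NOT w) OR w = T OR F = T
(NOT (w -> w)) -> ((NOT w) OR w) = F -> T = T
(NOT (w -> (w <-> r))) OR ((NOT (w -> w)) -> ((NOT w) OR w)) = F OR T = T

T


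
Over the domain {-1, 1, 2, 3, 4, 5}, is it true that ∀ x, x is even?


Evaluate the predicate on each element: -1:F, 1:F, 2:T, 3:F, 4:T, 5:F.
Counterexample x = -1 fails the predicate.

F


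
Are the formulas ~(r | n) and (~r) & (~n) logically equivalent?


Compare truth tables:
n | r | φ | ψ
-------------
False | False | True | True
True | False | False | False
False | True | False | False
True | True | False | False
The columns φ and ψ agree on every row.

Yes, they are logically equivalent.
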